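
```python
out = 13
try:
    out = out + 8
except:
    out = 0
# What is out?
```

Step-by-step execution trace:
1. out starts at 13.
2. try: `out = out + 8` → out = 21. No exception raised.
3. `except` is skipped.
Result: 21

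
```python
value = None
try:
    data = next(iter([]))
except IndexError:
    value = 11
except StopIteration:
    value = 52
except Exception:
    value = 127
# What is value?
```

Step-by-step execution trace:
1. `data = next(iter([]))` raises StopIteration.
2. `except IndexError` does not match StopIteration; skipped.
3. `except StopIteration` matches → value = 52.
4. Remaining except clauses are skipped.
Result: 52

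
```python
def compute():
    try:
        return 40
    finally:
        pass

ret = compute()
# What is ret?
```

Step-by-step execution trace:
1. `compute()` enters try: `return 40` sets pending return value 40.
2. Before returning, `finally: pass` runs (no effect).
3. compute() returns 40 → ret = 40.
Result: 40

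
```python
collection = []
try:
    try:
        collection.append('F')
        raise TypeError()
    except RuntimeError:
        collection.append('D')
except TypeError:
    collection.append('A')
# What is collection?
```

Step-by-step execution trace:
1. Inner try: `collection.append('F')` → collection = ['F'].
2. `raise TypeError()` raises TypeError.
3. Inner `except RuntimeError` does not match TypeError; exception propagates to outer try.
4. Outer `except TypeError` matches → `collection.append('A')` → collection = ['F', 'A'].
Result: ['F', 'A']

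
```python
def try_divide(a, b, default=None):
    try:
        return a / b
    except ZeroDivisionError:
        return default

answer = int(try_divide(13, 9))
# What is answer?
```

Step-by-step execution trace:
1. `try_divide(13, 9)` enters try: `return 13 / 9` → returns 1.4444444444444444. No exception raised.
2. `except ZeroDivisionError` is skipped.
3. `int(1.4444444444444444)` → 1 → answer = 1.
Result: 1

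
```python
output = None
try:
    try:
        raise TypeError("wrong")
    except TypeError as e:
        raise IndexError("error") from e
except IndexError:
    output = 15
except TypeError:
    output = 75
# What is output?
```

Step-by-step execution trace:
1. Inner try raises TypeError; inner `except TypeError as e` catches it.
2. `raise IndexError(...) from e` raises IndexError (TypeError is attached as __cause__, but only IndexError is active).
3. Outer `except IndexError` matches → output = 15.
4. `except TypeError` is not reached.
Result: 15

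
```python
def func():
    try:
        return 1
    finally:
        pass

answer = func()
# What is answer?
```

Step-by-step execution trace:
1. `func()` enters try: `return 1` sets pending return value 1.
2. Before returning, `finally: pass` runs (no effect).
3. func() returns 1 → answer = 1.
Result: 1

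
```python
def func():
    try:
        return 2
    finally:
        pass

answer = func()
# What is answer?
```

Step-by-step execution trace:
1. `func()` enters try: `return 2` sets pending return value 2.
2. Before returning, `finally: pass` runs (no effect).
3. func() returns 2 → answer = 2.
Result: 2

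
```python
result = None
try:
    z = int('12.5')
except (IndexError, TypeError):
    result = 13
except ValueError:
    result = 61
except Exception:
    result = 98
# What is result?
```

Step-by-step execution trace:
1. `z = int('12.5')` raises ValueError.
2. `except (IndexError, TypeError)` does not match ValueError; skipped.
3. `except ValueError` matches (exact type match) → result = 61.
4. `except Exception` is not reached.
Result: 61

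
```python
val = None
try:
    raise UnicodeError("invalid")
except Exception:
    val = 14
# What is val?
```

Step-by-step execution trace:
1. `raise UnicodeError(...)` raises UnicodeError.
2. `except Exception` matches (UnicodeError is a subclass of Exception) → val = 14.
Result: 14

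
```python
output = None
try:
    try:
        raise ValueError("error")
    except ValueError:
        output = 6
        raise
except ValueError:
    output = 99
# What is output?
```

Step-by-step execution trace:
1. Inner try: `raise ValueError("error")` raises ValueError.
2. Inner `except ValueError` matches → output = 6.
3. bare `raise` re-raises the same ValueError.
4. Outer `except ValueError` matches → output = 99.
Result: 99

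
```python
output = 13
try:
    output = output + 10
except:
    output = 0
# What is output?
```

Step-by-step execution trace:
1. output starts at 13.
2. try: `output = output + 10` → output = 23. No exception raised.
3. `except` is skipped.
Result: 23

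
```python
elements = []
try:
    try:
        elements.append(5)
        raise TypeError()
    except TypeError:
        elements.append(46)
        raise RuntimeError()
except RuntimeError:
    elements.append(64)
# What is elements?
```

Step-by-step execution trace:
1. Inner try: `elements.append(5)` → elements = [5].
2. `raise TypeError()` raises TypeError.
3. Inner `except TypeError` matches → `elements.append(46)` → elements = [5, 46].
4. `raise RuntimeError()` raises RuntimeError; propagates to outer try.
5. Outer `except RuntimeError` matches → `elements.append(64)` → elements = [5, 46, 64].
Result: [5, 46, 64]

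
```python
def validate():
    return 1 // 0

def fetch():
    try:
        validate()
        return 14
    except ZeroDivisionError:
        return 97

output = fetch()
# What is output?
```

Step-by-step execution trace:
1. `fetch()` calls `validate()`.
2. `validate()` evaluates `1 // 0`, which raises ZeroDivisionError; it propagates to the caller.
3. `return 14` is not reached.
4. `except ZeroDivisionError` in fetch matches → returns 97.
5. output = 97.
Result: 97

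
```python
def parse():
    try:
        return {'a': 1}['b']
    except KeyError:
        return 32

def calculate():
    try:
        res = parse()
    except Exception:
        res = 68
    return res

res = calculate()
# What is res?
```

Step-by-step execution trace:
1. `calculate()` calls `parse()`.
2. In parse: `{'a': 1}['b']` raises KeyError; `except KeyError` catches it → returns 32.
3. In calculate: `res = parse()` → res = 32. No exception reaches calculate.
4. `except Exception` is skipped; calculate returns 32.
5. res = 32.
Result: 32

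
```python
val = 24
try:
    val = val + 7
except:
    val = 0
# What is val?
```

Step-by-step execution trace:
1. val starts at 24.
2. try: `val = val + 7` → val = 31. No exception raised.
3. `except` is skipped.
Result: 31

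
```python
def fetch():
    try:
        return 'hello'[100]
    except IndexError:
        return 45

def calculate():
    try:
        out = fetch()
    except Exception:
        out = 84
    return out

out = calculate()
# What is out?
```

Step-by-step execution trace:
1. `calculate()` calls `fetch()`.
2. In fetch: `'hello'[100]` raises IndexError; `except IndexError` catches it → returns 45.
3. In calculate: `out = fetch()` → out = 45. No exception reaches calculate.
4. `except Exception` is skipped; calculate returns 45.
5. out = 45.
Result: 45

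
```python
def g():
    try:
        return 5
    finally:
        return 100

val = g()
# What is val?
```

Step-by-step execution trace:
1. `g()` enters try: `return 5` sets pending return value 5.
2. Before returning, `finally: return 100` runs and overrides the pending return.
3. g() returns 100 → val = 100.
Result: 100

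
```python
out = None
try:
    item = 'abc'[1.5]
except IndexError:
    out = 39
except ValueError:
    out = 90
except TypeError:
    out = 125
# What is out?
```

Step-by-step execution trace:
1. `item = 'abc'[1.5]` raises TypeError.
2. `except IndexError` does not match TypeError; skipped.
3. `except ValueError` does not match TypeError; skipped.
4. `except TypeError` matches → out = 125.
Result: 125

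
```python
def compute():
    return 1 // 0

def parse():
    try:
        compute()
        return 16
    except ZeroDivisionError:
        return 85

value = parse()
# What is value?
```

Step-by-step execution trace:
1. `parse()` calls `compute()`.
2. `compute()` evaluates `1 // 0`, which raises ZeroDivisionError; it propagates to the caller.
3. `return 16` is not reached.
4. `except ZeroDivisionError` in parse matches → returns 85.
5. value = 85.
Result: 85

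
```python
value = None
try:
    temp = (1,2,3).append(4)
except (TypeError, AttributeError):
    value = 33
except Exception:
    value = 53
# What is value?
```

Step-by-step execution trace:
1. `temp = (1,2,3).append(4)` raises AttributeError.
2. `except (TypeError, AttributeError)` matches (AttributeError is in the tuple) → value = 33.
3. `except Exception` is not reached.
Result: 33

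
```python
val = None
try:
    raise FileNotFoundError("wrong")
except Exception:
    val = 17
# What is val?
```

Step-by-step execution trace:
1. `raise FileNotFoundError(...)` raises FileNotFoundError.
2. `except Exception` matches (FileNotFoundError is a subclass of Exception) → val = 17.
Result: 17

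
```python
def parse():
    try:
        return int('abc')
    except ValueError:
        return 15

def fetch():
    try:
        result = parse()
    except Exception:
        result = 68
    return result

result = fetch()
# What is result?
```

Step-by-step execution trace:
1. `fetch()` calls `parse()`.
2. In parse: `int('abc')` raises ValueError; `except ValueError` catches it → returns 15.
3. In fetch: `result = parse()` → result = 15. No exception reaches fetch.
4. `except Exception` is skipped; fetch returns 15.
5. result = 15.
Result: 15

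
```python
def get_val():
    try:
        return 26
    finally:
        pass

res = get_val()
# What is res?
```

Step-by-step execution trace:
1. `get_val()` enters try: `return 26` sets pending return value 26.
2. Before returning, `finally: pass` runs (no effect).
3. get_val() returns 26 → res = 26.
Result: 26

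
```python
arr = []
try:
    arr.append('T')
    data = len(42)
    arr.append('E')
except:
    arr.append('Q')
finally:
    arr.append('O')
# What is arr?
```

Step-by-step execution trace:
1. try: `arr.append('T')` → arr = ['T'].
2. `data = len(42)` raises TypeError; `arr.append('E')` is not reached.
3. bare `except` matches → `arr.append('Q')` → arr = ['T', 'Q'].
4. finally always runs: `arr.append('O')` → arr = ['T', 'Q', 'O'].
Result: ['T', 'Q', 'O']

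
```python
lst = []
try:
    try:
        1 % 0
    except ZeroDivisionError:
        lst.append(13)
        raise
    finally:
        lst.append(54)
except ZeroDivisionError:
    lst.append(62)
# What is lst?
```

Step-by-step execution trace:
1. Inner try: `1 % 0` raises ZeroDivisionError.
2. Inner `except ZeroDivisionError` matches → `lst.append(13)` → lst = [13].
3. bare `raise` re-raises ZeroDivisionError.
4. Inner `finally` runs during unwinding: `lst.append(54)` → lst = [13, 54].
5. Outer `except ZeroDivisionError` matches → `lst.append(62)` → lst = [13, 54, 62].
Result: [13, 54, 62]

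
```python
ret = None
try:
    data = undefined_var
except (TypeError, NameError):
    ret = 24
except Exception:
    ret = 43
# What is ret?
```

Step-by-step execution trace:
1. `data = undefined_var` raises NameError.
2. `except (TypeError, NameError)` matches (NameError is in the tuple) → ret = 24.
3. `except Exception` is not reached.
Result: 24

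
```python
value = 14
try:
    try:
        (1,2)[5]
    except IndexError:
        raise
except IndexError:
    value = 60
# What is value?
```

Step-by-step execution trace:
1. Inner try: `(1,2)[5]` raises IndexError.
2. Inner `except IndexError` matches; bare `raise` re-raises the same IndexError.
3. Outer `except IndexError` matches → value = 60.
Result: 60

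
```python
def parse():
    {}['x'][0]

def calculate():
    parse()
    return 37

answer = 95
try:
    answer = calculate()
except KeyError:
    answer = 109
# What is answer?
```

Step-by-step execution trace:
1. answer starts at 95.
2. try: `calculate()` calls `parse()`.
3. `parse()` evaluates `{}['x'][0]`, which raises KeyError; it propagates through calculate (uncaught).
4. `return 37` in calculate is not reached; the assignment to answer does not complete.
5. `except KeyError` matches → answer = 109.
Result: 109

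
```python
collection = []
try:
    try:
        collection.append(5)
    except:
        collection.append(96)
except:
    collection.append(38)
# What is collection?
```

Step-by-step execution trace:
1. Inner try: `collection.append(5)` → collection = [5]. No exception raised.
2. Inner `except` is skipped.
3. Inner try completes normally; outer `except` is skipped.
Result: [5]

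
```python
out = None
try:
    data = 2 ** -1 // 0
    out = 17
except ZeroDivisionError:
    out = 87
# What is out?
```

Step-by-step execution trace:
1. `data = 2 ** -1 // 0` raises ZeroDivisionError.
2. `out = 17` is not reached.
3. `except ZeroDivisionError` matches → out = 87.
Result: 87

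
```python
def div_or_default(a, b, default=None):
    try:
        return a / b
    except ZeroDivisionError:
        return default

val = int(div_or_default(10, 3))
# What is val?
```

Step-by-step execution trace:
1. `div_or_default(10, 3)` enters try: `return 10 / 3` → returns 3.3333333333333335. No exception raised.
2. `except ZeroDivisionError` is skipped.
3. `int(3.3333333333333335)` → 3 → val = 3.
Result: 3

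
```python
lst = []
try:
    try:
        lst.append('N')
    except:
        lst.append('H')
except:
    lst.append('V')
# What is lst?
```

Step-by-step execution trace:
1. Inner try: `lst.append('N')` → lst = ['N']. No exception raised.
2. Inner `except` is skipped.
3. Inner try completes normally; outer `except` is skipped.
Result: ['N']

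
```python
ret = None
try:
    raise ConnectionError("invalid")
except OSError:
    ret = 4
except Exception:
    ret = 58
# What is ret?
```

Step-by-step execution trace:
1. `raise ConnectionError(...)` raises ConnectionError.
2. `except OSError` matches (ConnectionError is a subclass of OSError) → ret = 4.
3. `except Exception` is not reached.
Result: 4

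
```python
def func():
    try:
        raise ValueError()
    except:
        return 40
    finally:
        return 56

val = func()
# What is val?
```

Step-by-step execution trace:
1. `func()` enters try: `raise ValueError()` raises ValueError.
2. bare `except` matches → `return 40` sets pending return value 40.
3. Before returning, `finally: return 56` runs and overrides the pending return.
4. func() returns 56 → val = 56.
Result: 56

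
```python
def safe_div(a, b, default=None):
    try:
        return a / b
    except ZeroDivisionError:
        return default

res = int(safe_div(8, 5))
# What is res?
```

Step-by-step execution trace:
1. `safe_div(8, 5)` enters try: `return 8 / 5` → returns 1.6. No exception raised.
2. `except ZeroDivisionError` is skipped.
3. `int(1.6)` → 1 → res = 1.
Result: 1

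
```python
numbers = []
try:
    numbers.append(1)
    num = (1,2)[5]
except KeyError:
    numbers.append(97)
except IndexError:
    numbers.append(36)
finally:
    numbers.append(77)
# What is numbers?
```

Step-by-step execution trace:
1. try: `numbers.append(1)` → numbers = [1].
2. `num = (1,2)[5]` raises IndexError.
3. `except KeyError` does not match IndexError; skipped.
4. `except IndexError` matches → `numbers.append(36)` → numbers = [1, 36].
5. finally always runs: `numbers.append(77)` → numbers = [1, 36, 77].
Result: [1, 36, 77]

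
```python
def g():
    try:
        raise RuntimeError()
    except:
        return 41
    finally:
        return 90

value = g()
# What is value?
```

Step-by-step execution trace:
1. `g()` enters try: `raise RuntimeError()` raises RuntimeError.
2. bare `except` matches → `return 41` sets pending return value 41.
3. Before returning, `finally: return 90` runs and overrides the pending return.
4. g() returns 90 → value = 90.
Result: 90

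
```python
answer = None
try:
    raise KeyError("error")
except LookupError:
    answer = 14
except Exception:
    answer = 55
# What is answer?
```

Step-by-step execution trace:
1. `raise KeyError(...)` raises KeyError.
2. `except LookupError` matches (KeyError is a subclass of LookupError) → answer = 14.
3. `except Exception` is not reached.
Result: 14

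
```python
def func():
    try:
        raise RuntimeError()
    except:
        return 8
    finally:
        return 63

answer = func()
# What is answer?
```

Step-by-step execution trace:
1. `func()` enters try: `raise RuntimeError()` raises RuntimeError.
2. bare `except` matches → `return 8` sets pending return value 8.
3. Before returning, `finally: return 63` runs and overrides the pending return.
4. func() returns 63 → answer = 63.
Result: 63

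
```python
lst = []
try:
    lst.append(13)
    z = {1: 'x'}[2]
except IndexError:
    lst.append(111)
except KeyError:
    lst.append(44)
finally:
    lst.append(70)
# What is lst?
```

Step-by-step execution trace:
1. try: `lst.append(13)` → lst = [13].
2. `z = {1: 'x'}[2]` raises KeyError.
3. `except IndexError` does not match KeyError; skipped.
4. `except KeyError` matches → `lst.append(44)` → lst = [13, 44].
5. finally always runs: `lst.append(70)` → lst = [13, 44, 70].
Result: [13, 44, 70]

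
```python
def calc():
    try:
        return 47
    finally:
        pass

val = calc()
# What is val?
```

Step-by-step execution trace:
1. `calc()` enters try: `return 47` sets pending return value 47.
2. Before returning, `finally: pass` runs (no effect).
3. calc() returns 47 → val = 47.
Result: 47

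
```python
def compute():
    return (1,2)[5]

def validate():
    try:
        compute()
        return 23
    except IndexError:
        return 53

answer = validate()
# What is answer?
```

Step-by-step execution trace:
1. `validate()` calls `compute()`.
2. `compute()` evaluates `(1,2)[5]`, which raises IndexError; it propagates to the caller.
3. `return 23` is not reached.
4. `except IndexError` in validate matches → returns 53.
5. answer = 53.
Result: 53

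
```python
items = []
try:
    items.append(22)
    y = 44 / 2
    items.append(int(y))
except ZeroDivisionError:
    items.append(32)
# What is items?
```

Step-by-step execution trace:
1. try: `items.append(22)` → items = [22].
2. `y = 44 / 2` → y = 22.0. No exception raised.
3. `items.append(int(y))` → items = [22, 22].
4. `except ZeroDivisionError` is skipped (no exception was raised).
Result: [22, 22]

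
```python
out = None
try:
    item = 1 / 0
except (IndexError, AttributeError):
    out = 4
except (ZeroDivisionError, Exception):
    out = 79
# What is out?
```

Step-by-step execution trace:
1. `item = 1 / 0` raises ZeroDivisionError.
2. `except (IndexError, AttributeError)` does not match ZeroDivisionError; skipped.
3. `except (ZeroDivisionError, Exception)` matches (ZeroDivisionError is in the tuple) → out = 79.
Result: 79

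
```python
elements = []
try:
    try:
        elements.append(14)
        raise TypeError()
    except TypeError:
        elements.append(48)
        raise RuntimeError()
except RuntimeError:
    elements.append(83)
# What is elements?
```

Step-by-step execution trace:
1. Inner try: `elements.append(14)` → elements = [14].
2. `raise TypeError()` raises TypeError.
3. Inner `except TypeError` matches → `elements.append(48)` → elements = [14, 48].
4. `raise RuntimeError()` raises RuntimeError; propagates to outer try.
5. Outer `except RuntimeError` matches → `elements.append(83)` → elements = [14, 48, 83].
Result: [14, 48, 83]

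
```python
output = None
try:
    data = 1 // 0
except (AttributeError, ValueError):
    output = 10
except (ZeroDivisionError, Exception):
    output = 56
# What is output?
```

Step-by-step execution trace:
1. `data = 1 // 0` raises ZeroDivisionError.
2. `except (AttributeError, ValueError)` does not match ZeroDivisionError; skipped.
3. `except (ZeroDivisionError, Exception)` matches (ZeroDivisionError is in the tuple) → output = 56.
Result: 56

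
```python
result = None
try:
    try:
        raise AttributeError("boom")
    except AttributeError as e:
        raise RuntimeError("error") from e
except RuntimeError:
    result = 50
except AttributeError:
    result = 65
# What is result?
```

Step-by-step execution trace:
1. Inner try raises AttributeError; inner `except AttributeError as e` catches it.
2. `raise RuntimeError(...) from e` raises RuntimeError (AttributeError is attached as __cause__, but only RuntimeError is active).
3. Outer `except RuntimeError` matches → result = 50.
4. `except AttributeError` is not reached.
Result: 50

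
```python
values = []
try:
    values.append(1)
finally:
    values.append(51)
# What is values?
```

Step-by-step execution trace:
1. try: `values.append(1)` → values = [1].
2. The try body completes without raising.
3. finally always runs: `values.append(51)` → values = [1, 51].
Result: [1, 51]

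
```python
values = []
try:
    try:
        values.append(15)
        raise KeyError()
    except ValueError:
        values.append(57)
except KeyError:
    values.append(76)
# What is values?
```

Step-by-step execution trace:
1. Inner try: `values.append(15)` → values = [15].
2. `raise KeyError()` raises KeyError.
3. Inner `except ValueError` does not match KeyError; exception propagates to outer try.
4. Outer `except KeyError` matches → `values.append(76)` → values = [15, 76].
Result: [15, 76]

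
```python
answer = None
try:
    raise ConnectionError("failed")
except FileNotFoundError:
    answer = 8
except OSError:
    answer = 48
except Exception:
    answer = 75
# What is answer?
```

Step-by-step execution trace:
1. `raise ConnectionError(...)` raises ConnectionError.
2. `except FileNotFoundError` does not match (ConnectionError is not a subclass of FileNotFoundError); skipped.
3. `except OSError` matches (ConnectionError is a subclass of OSError) → answer = 48.
4. `except Exception` is not reached.
Result: 48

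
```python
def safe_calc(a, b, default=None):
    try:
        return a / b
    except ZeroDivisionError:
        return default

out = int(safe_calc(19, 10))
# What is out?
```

Step-by-step execution trace:
1. `safe_calc(19, 10)` enters try: `return 19 / 10` → returns 1.9. No exception raised.
2. `except ZeroDivisionError` is skipped.
3. `int(1.9)` → 1 → out = 1.
Result: 1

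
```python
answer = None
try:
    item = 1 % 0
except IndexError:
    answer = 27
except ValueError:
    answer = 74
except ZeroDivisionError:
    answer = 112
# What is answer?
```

Step-by-step execution trace:
1. `item = 1 % 0` raises ZeroDivisionError.
2. `except IndexError` does not match ZeroDivisionError; skipped.
3. `except ValueError` does not match ZeroDivisionError; skipped.
4. `except ZeroDivisionError` matches → answer = 112.
Result: 112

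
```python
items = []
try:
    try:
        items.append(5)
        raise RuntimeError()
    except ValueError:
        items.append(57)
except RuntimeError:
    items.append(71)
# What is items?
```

Step-by-step execution trace:
1. Inner try: `items.append(5)` → items = [5].
2. `raise RuntimeError()` raises RuntimeError.
3. Inner `except ValueError` does not match RuntimeError; exception propagates to outer try.
4. Outer `except RuntimeError` matches → `items.append(71)` → items = [5, 71].
Result: [5, 71]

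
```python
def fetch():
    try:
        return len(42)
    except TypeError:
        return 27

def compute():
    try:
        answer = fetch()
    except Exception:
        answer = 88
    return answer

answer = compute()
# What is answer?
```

Step-by-step execution trace:
1. `compute()` calls `fetch()`.
2. In fetch: `len(42)` raises TypeError; `except TypeError` catches it → returns 27.
3. In compute: `answer = fetch()` → answer = 27. No exception reaches compute.
4. `except Exception` is skipped; compute returns 27.
5. answer = 27.
Result: 27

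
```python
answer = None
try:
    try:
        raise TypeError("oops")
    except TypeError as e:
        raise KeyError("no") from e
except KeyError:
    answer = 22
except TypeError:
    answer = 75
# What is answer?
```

Step-by-step execution trace:
1. Inner try raises TypeError; inner `except TypeError as e` catches it.
2. `raise KeyError(...) from e` raises KeyError (TypeError is attached as __cause__, but only KeyError is active).
3. Outer `except KeyError` matches → answer = 22.
4. `except TypeError` is not reached.
Result: 22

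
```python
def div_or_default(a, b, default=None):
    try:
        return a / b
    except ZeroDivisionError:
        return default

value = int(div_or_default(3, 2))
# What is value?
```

Step-by-step execution trace:
1. `div_or_default(3, 2)` enters try: `return 3 / 2` → returns 1.5. No exception raised.
2. `except ZeroDivisionError` is skipped.
3. `int(1.5)` → 1 → value = 1.
Result: 1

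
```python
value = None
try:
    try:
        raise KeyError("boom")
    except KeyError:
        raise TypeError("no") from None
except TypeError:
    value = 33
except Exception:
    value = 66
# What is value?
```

Step-by-step execution trace:
1. Inner try raises KeyError; inner `except KeyError` catches it.
2. `raise TypeError(...) from None` raises TypeError (from None suppresses __context__, but the active exception is still TypeError).
3. Outer `except TypeError` matches → value = 33.
4. `except Exception` is not reached.
Result: 33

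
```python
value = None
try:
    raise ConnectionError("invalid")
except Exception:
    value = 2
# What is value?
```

Step-by-step execution trace:
1. `raise ConnectionError(...)` raises ConnectionError.
2. `except Exception` matches (ConnectionError is a subclass of Exception) → value = 2.
Result: 2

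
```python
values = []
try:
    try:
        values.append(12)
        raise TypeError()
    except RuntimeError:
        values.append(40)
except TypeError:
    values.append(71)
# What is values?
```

Step-by-step execution trace:
1. Inner try: `values.append(12)` → values = [12].
2. `raise TypeError()` raises TypeError.
3. Inner `except RuntimeError` does not match TypeError; exception propagates to outer try.
4. Outer `except TypeError` matches → `values.append(71)` → values = [12, 71].
Result: [12, 71]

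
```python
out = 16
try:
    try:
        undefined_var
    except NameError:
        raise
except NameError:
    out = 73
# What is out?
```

Step-by-step execution trace:
1. Inner try: `undefined_var` raises NameError.
2. Inner `except NameError` matches; bare `raise` re-raises the same NameError.
3. Outer `except NameError` matches → out = 73.
Result: 73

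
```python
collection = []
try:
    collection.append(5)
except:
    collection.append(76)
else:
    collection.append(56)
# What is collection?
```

Step-by-step execution trace:
1. try: `collection.append(5)` → collection = [5]. No exception raised.
2. `except` is skipped.
3. `else` runs (try completed without exception): `collection.append(56)` → collection = [5, 56].
Result: [5, 56]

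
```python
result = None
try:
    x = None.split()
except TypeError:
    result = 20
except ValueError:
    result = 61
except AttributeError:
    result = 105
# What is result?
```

Step-by-step execution trace:
1. `x = None.split()` raises AttributeError.
2. `except TypeError` does not match AttributeError; skipped.
3. `except ValueError` does not match AttributeError; skipped.
4. `except AttributeError` matches → result = 105.
Result: 105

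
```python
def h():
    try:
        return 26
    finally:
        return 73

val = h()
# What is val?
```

Step-by-step execution trace:
1. `h()` enters try: `return 26` sets pending return value 26.
2. Before returning, `finally: return 73` runs and overrides the pending return.
3. h() returns 73 → val = 73.
Result: 73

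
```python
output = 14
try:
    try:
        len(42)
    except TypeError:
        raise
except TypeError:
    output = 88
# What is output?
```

Step-by-step execution trace:
1. Inner try: `len(42)` raises TypeError.
2. Inner `except TypeError` matches; bare `raise` re-raises the same TypeError.
3. Outer `except TypeError` matches → output = 88.
Result: 88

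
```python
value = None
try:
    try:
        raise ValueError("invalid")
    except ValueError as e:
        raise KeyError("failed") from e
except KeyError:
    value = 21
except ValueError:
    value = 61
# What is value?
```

Step-by-step execution trace:
1. Inner try raises ValueError; inner `except ValueError as e` catches it.
2. `raise KeyError(...) from e` raises KeyError (ValueError is attached as __cause__, but only KeyError is active).
3. Outer `except KeyError` matches → value = 21.
4. `except ValueError` is not reached.
Result: 21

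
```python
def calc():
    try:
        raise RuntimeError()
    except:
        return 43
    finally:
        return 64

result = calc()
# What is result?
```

Step-by-step execution trace:
1. `calc()` enters try: `raise RuntimeError()` raises RuntimeError.
2. bare `except` matches → `return 43` sets pending return value 43.
3. Before returning, `finally: return 64` runs and overrides the pending return.
4. calc() returns 64 → result = 64.
Result: 64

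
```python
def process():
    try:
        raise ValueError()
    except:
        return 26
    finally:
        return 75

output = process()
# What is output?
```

Step-by-step execution trace:
1. `process()` enters try: `raise ValueError()` raises ValueError.
2. bare `except` matches → `return 26` sets pending return value 26.
3. Before returning, `finally: return 75` runs and overrides the pending return.
4. process() returns 75 → output = 75.
Result: 75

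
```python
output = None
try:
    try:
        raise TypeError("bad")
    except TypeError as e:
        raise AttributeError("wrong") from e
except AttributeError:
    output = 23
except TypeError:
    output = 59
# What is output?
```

Step-by-step execution trace:
1. Inner try raises TypeError; inner `except TypeError as e` catches it.
2. `raise AttributeError(...) from e` raises AttributeError (TypeError is attached as __cause__, but only AttributeError is active).
3. Outer `except AttributeError` matches → output = 23.
4. `except TypeError` is not reached.
Result: 23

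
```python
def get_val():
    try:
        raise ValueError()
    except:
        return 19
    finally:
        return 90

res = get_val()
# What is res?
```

Step-by-step execution trace:
1. `get_val()` enters try: `raise ValueError()` raises ValueError.
2. bare `except` matches → `return 19` sets pending return value 19.
3. Before returning, `finally: return 90` runs and overrides the pending return.
4. get_val() returns 90 → res = 90.
Result: 90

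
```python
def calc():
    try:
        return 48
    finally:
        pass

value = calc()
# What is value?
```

Step-by-step execution trace:
1. `calc()` enters try: `return 48` sets pending return value 48.
2. Before returning, `finally: pass` runs (no effect).
3. calc() returns 48 → value = 48.
Result: 48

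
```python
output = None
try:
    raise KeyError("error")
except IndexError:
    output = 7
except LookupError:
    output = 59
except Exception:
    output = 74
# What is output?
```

Step-by-step execution trace:
1. `raise KeyError(...)` raises KeyError.
2. `except IndexError` does not match (KeyError is not a subclass of IndexError); skipped.
3. `except LookupError` matches (KeyError is a subclass of LookupError) → output = 59.
4. `except Exception` is not reached.
Result: 59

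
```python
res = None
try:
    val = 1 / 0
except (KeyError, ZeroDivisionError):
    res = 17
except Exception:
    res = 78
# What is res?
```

Step-by-step execution trace:
1. `val = 1 / 0` raises ZeroDivisionError.
2. `except (KeyError, ZeroDivisionError)` matches (ZeroDivisionError is in the tuple) → res = 17.
3. `except Exception` is not reached.
Result: 17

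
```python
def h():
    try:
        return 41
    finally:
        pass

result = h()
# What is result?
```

Step-by-step execution trace:
1. `h()` enters try: `return 41` sets pending return value 41.
2. Before returning, `finally: pass` runs (no effect).
3. h() returns 41 → result = 41.
Result: 41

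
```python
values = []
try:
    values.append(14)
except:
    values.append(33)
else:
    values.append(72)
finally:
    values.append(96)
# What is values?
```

Step-by-step execution trace:
1. try: `values.append(14)` → values = [14]. No exception raised.
2. `except` is skipped.
3. `else` runs: `values.append(72)` → values = [14, 72].
4. `finally` always runs: `values.append(96)` → values = [14, 72, 96].
Result: [14, 72, 96]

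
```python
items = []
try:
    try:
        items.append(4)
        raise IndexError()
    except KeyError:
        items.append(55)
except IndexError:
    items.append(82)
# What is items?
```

Step-by-step execution trace:
1. Inner try: `items.append(4)` → items = [4].
2. `raise IndexError()` raises IndexError.
3. Inner `except KeyError` does not match IndexError; exception propagates to outer try.
4. Outer `except IndexError` matches → `items.append(82)` → items = [4, 82].
Result: [4, 82]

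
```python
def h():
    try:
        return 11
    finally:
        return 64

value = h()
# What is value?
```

Step-by-step execution trace:
1. `h()` enters try: `return 11` sets pending return value 11.
2. Before returning, `finally: return 64` runs and overrides the pending return.
3. h() returns 64 → value = 64.
Result: 64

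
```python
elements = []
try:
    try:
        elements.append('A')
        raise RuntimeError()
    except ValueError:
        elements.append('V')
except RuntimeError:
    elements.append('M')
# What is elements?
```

Step-by-step execution trace:
1. Inner try: `elements.append('A')` → elements = ['A'].
2. `raise RuntimeError()` raises RuntimeError.
3. Inner `except ValueError` does not match RuntimeError; exception propagates to outer try.
4. Outer `except RuntimeError` matches → `elements.append('M')` → elements = ['A', 'M'].
Result: ['A', 'M']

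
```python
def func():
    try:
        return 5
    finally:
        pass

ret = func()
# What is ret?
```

Step-by-step execution trace:
1. `func()` enters try: `return 5` sets pending return value 5.
2. Before returning, `finally: pass` runs (no effect).
3. func() returns 5 → ret = 5.
Result: 5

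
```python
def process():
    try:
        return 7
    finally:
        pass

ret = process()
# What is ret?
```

Step-by-step execution trace:
1. `process()` enters try: `return 7` sets pending return value 7.
2. Before returning, `finally: pass` runs (no effect).
3. process() returns 7 → ret = 7.
Result: 7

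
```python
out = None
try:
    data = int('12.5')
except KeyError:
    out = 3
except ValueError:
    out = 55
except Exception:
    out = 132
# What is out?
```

Step-by-step execution trace:
1. `data = int('12.5')` raises ValueError.
2. `except KeyError` does not match ValueError; skipped.
3. `except ValueError` matches → out = 55.
4. Remaining except clauses are skipped.
Result: 55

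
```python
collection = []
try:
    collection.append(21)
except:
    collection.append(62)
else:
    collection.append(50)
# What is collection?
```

Step-by-step execution trace:
1. try: `collection.append(21)` → collection = [21]. No exception raised.
2. `except` is skipped.
3. `else` runs (try completed without exception): `collection.append(50)` → collection = [21, 50].
Result: [21, 50]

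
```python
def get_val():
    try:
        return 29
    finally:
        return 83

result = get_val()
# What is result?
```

Step-by-step execution trace:
1. `get_val()` enters try: `return 29` sets pending return value 29.
2. Before returning, `finally: return 83` runs and overrides the pending return.
3. get_val() returns 83 → result = 83.
Result: 83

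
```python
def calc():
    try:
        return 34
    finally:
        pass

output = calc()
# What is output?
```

Step-by-step execution trace:
1. `calc()` enters try: `return 34` sets pending return value 34.
2. Before returning, `finally: pass` runs (no effect).
3. calc() returns 34 → output = 34.
Result: 34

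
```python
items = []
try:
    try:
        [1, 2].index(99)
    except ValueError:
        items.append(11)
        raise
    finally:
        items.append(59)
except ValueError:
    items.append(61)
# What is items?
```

Step-by-step execution trace:
1. Inner try: `[1, 2].index(99)` raises ValueError.
2. Inner `except ValueError` matches → `items.append(11)` → items = [11].
3. bare `raise` re-raises ValueError.
4. Inner `finally` runs during unwinding: `items.append(59)` → items = [11, 59].
5. Outer `except ValueError` matches → `items.append(61)` → items = [11, 59, 61].
Result: [11, 59, 61]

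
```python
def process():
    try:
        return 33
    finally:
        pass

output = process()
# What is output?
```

Step-by-step execution trace:
1. `process()` enters try: `return 33` sets pending return value 33.
2. Before returning, `finally: pass` runs (no effect).
3. process() returns 33 → output = 33.
Result: 33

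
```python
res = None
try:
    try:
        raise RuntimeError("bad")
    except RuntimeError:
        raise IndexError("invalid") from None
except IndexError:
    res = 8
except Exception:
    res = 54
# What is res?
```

Step-by-step execution trace:
1. Inner try raises RuntimeError; inner `except RuntimeError` catches it.
2. `raise IndexError(...) from None` raises IndexError (from None suppresses __context__, but the active exception is still IndexError).
3. Outer `except IndexError` matches → res = 8.
4. `except Exception` is not reached.
Result: 8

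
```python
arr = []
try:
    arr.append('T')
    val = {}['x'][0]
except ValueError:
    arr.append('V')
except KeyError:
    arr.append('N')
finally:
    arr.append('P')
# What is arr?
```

Step-by-step execution trace:
1. try: `arr.append('T')` → arr = ['T'].
2. `val = {}['x'][0]` raises KeyError.
3. `except ValueError` does not match KeyError; skipped.
4. `except KeyError` matches → `arr.append('N')` → arr = ['T', 'N'].
5. finally always runs: `arr.append('P')` → arr = ['T', 'N', 'P'].
Result: ['T', 'N', 'P']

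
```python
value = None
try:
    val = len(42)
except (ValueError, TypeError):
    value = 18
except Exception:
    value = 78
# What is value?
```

Step-by-step execution trace:
1. `val = len(42)` raises TypeError.
2. `except (ValueError, TypeError)` matches (TypeError is in the tuple) → value = 18.
3. `except Exception` is not reached.
Result: 18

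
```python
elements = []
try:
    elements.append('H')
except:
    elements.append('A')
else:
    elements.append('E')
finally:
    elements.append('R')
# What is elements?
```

Step-by-step execution trace:
1. try: `elements.append('H')` → elements = ['H']. No exception raised.
2. `except` is skipped.
3. `else` runs: `elements.append('E')` → elements = ['H', 'E'].
4. `finally` always runs: `elements.append('R')` → elements = ['H', 'E', 'R'].
Result: ['H', 'E', 'R']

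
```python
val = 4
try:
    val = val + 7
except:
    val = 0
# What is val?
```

Step-by-step execution trace:
1. val starts at 4.
2. try: `val = val + 7` → val = 11. No exception raised.
3. `except` is skipped.
Result: 11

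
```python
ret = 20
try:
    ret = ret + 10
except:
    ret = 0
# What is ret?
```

Step-by-step execution trace:
1. ret starts at 20.
2. try: `ret = ret + 10` → ret = 30. No exception raised.
3. `except` is skipped.
Result: 30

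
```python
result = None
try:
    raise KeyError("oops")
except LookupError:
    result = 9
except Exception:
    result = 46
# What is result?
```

Step-by-step execution trace:
1. `raise KeyError(...)` raises KeyError.
2. `except LookupError` matches (KeyError is a subclass of LookupError) → result = 9.
3. `except Exception` is not reached.
Result: 9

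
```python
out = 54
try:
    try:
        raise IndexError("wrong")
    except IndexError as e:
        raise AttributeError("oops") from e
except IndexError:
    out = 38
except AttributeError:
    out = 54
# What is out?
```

Step-by-step execution trace:
1. Inner try raises IndexError; inner `except IndexError as e` catches it.
2. `raise AttributeError(...) from e` raises AttributeError (IndexError is attached as __cause__, but only AttributeError is active).
3. Outer `except IndexError` does not match AttributeError; skipped.
4. Outer `except AttributeError` matches → out = 54.
Result: 54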